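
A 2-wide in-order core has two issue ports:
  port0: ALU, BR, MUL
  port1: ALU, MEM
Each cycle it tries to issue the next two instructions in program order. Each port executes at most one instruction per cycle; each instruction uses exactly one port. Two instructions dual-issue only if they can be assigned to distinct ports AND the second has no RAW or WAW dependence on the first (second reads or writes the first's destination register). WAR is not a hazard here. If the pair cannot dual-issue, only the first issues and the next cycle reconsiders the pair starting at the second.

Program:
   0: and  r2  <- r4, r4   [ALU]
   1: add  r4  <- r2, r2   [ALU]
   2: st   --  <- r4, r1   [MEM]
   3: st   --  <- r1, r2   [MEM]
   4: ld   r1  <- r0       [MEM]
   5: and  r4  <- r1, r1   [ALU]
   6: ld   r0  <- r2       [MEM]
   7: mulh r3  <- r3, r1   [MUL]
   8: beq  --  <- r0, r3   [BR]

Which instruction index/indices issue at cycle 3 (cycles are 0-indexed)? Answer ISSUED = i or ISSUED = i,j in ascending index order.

ISSUED = 3

#0 head=0: and i0 RAW r2
#1 head=1: add i1 RAW r4
#2 head=2: st i2 no-port MEM/MEM
#3 head=3: st i3 no-port MEM/MEM
#4 head=4: ld i4 RAW r1
#5 head=5: and+ld i5/i6 2-wide
#6 head=7: mulh i7 no-port MUL/BR
#7 head=8: beq i8 tail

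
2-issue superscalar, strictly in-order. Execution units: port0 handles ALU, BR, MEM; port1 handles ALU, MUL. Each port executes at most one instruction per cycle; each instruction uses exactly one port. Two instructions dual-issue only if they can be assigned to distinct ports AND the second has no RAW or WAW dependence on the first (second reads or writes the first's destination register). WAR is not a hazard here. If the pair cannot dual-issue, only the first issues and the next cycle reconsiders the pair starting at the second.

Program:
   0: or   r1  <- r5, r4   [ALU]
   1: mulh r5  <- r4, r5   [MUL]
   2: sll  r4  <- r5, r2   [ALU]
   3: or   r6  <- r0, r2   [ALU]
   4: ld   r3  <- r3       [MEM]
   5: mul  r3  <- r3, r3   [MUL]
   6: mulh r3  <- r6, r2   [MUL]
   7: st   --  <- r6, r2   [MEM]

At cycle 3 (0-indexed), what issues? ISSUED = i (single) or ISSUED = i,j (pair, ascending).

ISSUED = 5

0. or.ALU+mulh.MUL @i0+i1  | pair
1. sll.ALU+or.ALU @i2+i3  | pair
2. ld.MEM @i4  | RAW+WAW r3
3. mul.MUL @i5  | no-port MUL/MUL
4. mulh.MUL+st.MEM @i6+i7  | pair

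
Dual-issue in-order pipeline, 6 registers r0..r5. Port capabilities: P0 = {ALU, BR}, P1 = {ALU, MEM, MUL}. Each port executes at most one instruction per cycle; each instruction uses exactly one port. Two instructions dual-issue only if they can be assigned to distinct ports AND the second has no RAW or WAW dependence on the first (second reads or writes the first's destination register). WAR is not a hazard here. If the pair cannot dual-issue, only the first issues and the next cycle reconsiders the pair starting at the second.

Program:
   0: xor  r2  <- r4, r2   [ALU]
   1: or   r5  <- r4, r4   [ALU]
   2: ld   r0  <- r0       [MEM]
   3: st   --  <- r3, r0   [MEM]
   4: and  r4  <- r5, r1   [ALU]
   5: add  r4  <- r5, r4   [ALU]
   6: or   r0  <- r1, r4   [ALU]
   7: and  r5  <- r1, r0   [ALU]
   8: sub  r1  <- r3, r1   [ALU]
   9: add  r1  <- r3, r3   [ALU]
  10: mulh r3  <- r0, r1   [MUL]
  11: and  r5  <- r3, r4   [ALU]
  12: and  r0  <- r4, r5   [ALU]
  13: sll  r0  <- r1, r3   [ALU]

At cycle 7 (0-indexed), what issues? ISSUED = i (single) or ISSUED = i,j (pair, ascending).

[0] i0&i1  xor.ALU or.ALU  -- 2-wide
[1] i2  ld.MEM  -- no-port MEM/MEM
[2] i3&i4  st.MEM and.ALU  -- 2-wide
[3] i5  add.ALU  -- RAW r4
[4] i6  or.ALU  -- RAW r0
[5] i7&i8  and.ALU sub.ALU  -- 2-wide
[6] i9  add.ALU  -- RAW r1
[7] i10  mulh.MUL  -- RAW r3
[8] i11  and.ALU  -- RAW r5
[9] i12  and.ALU  -- WAW r0
[10] i13  sll.ALU  -- tail

ISSUED = 10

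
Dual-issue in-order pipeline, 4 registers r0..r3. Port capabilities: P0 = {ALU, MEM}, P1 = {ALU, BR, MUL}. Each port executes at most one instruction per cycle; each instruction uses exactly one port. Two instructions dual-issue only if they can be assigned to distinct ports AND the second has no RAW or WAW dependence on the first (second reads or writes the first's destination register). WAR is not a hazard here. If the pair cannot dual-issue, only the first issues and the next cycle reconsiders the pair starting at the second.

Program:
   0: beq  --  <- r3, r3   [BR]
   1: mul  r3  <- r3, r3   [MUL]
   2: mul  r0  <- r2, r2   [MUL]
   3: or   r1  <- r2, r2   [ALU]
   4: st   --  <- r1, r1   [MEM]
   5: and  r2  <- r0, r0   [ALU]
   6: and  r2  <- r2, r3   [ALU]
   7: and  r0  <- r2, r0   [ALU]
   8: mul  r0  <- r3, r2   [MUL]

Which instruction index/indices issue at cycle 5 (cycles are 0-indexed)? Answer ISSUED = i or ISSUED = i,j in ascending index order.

ISSUED = 7

0. beq @i0  | no-port BR/MUL
1. mul @i1  | no-port MUL/MUL
2. mul/or @i2&i3  | dual
3. st/and @i4&i5  | dual
4. and @i6  | RAW r2
5. and @i7  | WAW r0
6. mul @i8  | tail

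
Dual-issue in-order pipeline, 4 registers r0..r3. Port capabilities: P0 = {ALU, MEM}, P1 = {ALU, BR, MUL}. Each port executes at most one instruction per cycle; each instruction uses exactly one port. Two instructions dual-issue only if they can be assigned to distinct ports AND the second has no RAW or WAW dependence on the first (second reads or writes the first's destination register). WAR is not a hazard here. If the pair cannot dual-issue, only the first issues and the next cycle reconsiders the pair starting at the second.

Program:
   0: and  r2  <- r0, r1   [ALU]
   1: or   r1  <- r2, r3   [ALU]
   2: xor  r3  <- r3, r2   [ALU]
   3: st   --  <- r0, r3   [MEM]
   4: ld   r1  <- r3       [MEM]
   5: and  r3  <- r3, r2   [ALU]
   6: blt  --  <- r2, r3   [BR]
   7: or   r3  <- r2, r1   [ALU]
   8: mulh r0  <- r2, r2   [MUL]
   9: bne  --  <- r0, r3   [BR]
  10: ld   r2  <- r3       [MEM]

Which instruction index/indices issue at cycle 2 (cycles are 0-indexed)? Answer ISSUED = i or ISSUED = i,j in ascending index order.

ISSUED = 3

  cy0 -> i0 (and) RAW r2
  cy1 -> i1+i2 (or+xor) pair
  cy2 -> i3 (st) no-port MEM/MEM
  cy3 -> i4+i5 (ld+and) pair
  cy4 -> i6+i7 (blt+or) pair
  cy5 -> i8 (mulh) no-port MUL/BR
  cy6 -> i9+i10 (bne+ld) pair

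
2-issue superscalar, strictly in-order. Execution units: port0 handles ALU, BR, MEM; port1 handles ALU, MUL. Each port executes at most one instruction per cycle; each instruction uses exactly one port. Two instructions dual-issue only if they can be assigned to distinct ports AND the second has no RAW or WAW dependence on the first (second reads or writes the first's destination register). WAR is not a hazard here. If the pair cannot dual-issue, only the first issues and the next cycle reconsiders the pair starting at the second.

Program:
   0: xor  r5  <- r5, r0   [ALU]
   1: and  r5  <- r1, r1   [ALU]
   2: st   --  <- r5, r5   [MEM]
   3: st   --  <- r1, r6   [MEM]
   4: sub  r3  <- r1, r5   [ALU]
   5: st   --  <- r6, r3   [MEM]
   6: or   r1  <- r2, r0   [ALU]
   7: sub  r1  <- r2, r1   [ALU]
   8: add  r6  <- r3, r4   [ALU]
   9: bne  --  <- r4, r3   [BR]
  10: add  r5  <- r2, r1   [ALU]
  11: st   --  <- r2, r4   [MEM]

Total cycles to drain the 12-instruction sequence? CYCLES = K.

c0: i0 xor  WAW r5
c1: i1 and  RAW r5
c2: i2 st  no-port MEM/MEM
c3: i3,i4 st/sub  pair
c4: i5,i6 st/or  pair
c5: i7,i8 sub/add  pair
c6: i9,i10 bne/add  pair
c7: i11 st  tail

CYCLES = 8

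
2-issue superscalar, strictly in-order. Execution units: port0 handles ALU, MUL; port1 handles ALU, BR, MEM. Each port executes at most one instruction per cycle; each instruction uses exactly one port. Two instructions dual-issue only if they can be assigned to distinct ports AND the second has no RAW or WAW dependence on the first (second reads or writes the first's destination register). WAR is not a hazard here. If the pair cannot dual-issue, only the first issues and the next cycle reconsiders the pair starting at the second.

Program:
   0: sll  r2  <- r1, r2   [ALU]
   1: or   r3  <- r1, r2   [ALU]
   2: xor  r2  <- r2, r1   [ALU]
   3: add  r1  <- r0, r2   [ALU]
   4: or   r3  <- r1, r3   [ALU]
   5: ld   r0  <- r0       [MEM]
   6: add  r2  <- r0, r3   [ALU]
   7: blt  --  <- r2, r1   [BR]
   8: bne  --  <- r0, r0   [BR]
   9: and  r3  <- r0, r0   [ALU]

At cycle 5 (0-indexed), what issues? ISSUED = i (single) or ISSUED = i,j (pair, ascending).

#0 head=0: sll.ALU i0 RAW r2
#1 head=1: or.ALU/xor.ALU i1/i2 dual
#2 head=3: add.ALU i3 RAW r1
#3 head=4: or.ALU/ld.MEM i4/i5 dual
#4 head=6: add.ALU i6 RAW r2
#5 head=7: blt.BR i7 no-port BR/BR
#6 head=8: bne.BR/and.ALU i8/i9 dual

ISSUED = 7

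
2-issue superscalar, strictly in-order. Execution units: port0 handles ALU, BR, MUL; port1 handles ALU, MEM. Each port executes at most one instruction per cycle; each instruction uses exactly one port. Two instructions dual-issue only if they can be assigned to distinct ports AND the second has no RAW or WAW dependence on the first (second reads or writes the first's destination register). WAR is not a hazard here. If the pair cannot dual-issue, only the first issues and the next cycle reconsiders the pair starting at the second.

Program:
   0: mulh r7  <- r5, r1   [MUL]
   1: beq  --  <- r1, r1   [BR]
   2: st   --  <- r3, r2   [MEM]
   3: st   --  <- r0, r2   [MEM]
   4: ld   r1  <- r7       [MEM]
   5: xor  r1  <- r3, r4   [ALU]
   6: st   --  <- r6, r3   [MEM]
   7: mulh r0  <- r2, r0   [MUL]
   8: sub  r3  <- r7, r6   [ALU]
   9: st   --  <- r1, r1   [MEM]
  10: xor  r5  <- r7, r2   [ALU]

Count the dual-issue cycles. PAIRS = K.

c0: i0 mulh  no-port MUL/BR
c1: i1,i2 beq;st  2-wide
c2: i3 st  no-port MEM/MEM
c3: i4 ld  WAW r1
c4: i5,i6 xor;st  2-wide
c5: i7,i8 mulh;sub  2-wide
c6: i9,i10 st;xor  2-wide

PAIRS = 4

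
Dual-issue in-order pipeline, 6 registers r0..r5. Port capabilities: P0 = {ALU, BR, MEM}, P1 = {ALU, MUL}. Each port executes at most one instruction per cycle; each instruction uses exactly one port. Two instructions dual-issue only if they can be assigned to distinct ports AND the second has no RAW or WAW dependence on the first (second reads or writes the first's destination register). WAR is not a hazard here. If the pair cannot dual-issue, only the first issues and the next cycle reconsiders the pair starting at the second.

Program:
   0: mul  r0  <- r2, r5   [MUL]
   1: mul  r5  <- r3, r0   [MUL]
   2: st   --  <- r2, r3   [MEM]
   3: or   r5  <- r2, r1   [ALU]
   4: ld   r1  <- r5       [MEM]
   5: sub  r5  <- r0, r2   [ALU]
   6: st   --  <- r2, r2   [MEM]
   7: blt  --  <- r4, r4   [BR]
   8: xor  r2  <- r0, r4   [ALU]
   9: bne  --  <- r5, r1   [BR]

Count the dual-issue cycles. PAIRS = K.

PAIRS = 3

c0: i0 mul.MUL  no-port MUL/MUL
c1: i1&i2 mul.MUL;st.MEM  pair
c2: i3 or.ALU  RAW r5
c3: i4&i5 ld.MEM;sub.ALU  pair
c4: i6 st.MEM  no-port MEM/BR
c5: i7&i8 blt.BR;xor.ALU  pair
c6: i9 bne.BR  tail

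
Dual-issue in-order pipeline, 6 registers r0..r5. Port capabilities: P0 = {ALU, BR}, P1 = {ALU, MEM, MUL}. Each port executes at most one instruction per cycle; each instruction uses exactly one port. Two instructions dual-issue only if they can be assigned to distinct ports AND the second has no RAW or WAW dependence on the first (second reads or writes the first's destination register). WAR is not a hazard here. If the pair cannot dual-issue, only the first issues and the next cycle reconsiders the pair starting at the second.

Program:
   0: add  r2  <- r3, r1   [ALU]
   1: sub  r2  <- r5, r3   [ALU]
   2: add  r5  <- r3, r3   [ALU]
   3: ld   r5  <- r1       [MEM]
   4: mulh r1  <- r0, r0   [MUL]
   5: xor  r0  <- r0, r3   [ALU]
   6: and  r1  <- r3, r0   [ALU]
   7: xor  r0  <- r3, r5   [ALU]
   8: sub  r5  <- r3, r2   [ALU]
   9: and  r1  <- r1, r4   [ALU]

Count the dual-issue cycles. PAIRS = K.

c0: i0 add  WAW r2
c1: i1&i2 sub+add  dual
c2: i3 ld  no-port MEM/MUL
c3: i4&i5 mulh+xor  dual
c4: i6&i7 and+xor  dual
c5: i8&i9 sub+and  dual

PAIRS = 4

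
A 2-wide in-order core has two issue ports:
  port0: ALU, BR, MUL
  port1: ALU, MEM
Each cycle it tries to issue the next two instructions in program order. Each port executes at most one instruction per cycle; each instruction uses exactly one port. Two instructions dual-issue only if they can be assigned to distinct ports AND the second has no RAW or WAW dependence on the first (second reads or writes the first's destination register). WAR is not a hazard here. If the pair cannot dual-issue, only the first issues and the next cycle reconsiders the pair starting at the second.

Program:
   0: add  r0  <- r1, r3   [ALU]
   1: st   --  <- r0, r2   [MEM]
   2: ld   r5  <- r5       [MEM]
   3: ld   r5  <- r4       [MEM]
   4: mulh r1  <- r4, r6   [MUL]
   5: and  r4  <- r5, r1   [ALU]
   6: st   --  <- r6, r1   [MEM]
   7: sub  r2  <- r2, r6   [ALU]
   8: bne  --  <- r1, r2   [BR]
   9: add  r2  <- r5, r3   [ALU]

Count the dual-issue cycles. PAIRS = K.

PAIRS = 3

c0: i0 add  RAW r0
c1: i1 st  no-port MEM/MEM
c2: i2 ld  no-port MEM/MEM
c3: i3+i4 ld mulh  pair
c4: i5+i6 and st  pair
c5: i7 sub  RAW r2
c6: i8+i9 bne add  pair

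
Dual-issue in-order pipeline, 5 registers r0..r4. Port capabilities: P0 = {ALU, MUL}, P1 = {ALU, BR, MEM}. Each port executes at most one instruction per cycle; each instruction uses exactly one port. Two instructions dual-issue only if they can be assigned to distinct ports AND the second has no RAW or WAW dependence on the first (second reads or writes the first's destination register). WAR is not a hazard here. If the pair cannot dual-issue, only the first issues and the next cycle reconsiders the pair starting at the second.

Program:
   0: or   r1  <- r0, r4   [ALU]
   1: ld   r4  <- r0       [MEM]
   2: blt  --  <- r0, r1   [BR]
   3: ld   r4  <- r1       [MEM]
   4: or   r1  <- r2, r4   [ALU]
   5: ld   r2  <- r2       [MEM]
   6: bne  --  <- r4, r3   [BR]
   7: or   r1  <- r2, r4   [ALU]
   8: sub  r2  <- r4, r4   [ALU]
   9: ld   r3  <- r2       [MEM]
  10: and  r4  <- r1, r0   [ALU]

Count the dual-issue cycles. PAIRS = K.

PAIRS = 4

  cy0 -> i0+i1 (or+ld) dual
  cy1 -> i2 (blt) no-port BR/MEM
  cy2 -> i3 (ld) RAW r4
  cy3 -> i4+i5 (or+ld) dual
  cy4 -> i6+i7 (bne+or) dual
  cy5 -> i8 (sub) RAW r2
  cy6 -> i9+i10 (ld+and) dual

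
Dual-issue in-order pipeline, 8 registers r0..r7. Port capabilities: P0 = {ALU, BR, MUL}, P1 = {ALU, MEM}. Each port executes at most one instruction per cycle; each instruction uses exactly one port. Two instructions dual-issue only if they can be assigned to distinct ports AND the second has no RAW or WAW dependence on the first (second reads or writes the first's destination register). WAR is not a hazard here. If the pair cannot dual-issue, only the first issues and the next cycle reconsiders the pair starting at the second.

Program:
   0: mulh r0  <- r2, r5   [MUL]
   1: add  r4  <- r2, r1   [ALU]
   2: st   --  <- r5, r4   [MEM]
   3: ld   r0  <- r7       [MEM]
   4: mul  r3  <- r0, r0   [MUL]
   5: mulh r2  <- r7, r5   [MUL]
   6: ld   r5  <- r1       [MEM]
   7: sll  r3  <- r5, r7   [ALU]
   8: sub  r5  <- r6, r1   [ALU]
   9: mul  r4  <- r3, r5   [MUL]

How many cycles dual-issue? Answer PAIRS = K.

0. mulh.MUL/add.ALU @i0&i1  | 2-wide
1. st.MEM @i2  | no-port MEM/MEM
2. ld.MEM @i3  | RAW r0
3. mul.MUL @i4  | no-port MUL/MUL
4. mulh.MUL/ld.MEM @i5&i6  | 2-wide
5. sll.ALU/sub.ALU @i7&i8  | 2-wide
6. mul.MUL @i9  | tail

PAIRS = 3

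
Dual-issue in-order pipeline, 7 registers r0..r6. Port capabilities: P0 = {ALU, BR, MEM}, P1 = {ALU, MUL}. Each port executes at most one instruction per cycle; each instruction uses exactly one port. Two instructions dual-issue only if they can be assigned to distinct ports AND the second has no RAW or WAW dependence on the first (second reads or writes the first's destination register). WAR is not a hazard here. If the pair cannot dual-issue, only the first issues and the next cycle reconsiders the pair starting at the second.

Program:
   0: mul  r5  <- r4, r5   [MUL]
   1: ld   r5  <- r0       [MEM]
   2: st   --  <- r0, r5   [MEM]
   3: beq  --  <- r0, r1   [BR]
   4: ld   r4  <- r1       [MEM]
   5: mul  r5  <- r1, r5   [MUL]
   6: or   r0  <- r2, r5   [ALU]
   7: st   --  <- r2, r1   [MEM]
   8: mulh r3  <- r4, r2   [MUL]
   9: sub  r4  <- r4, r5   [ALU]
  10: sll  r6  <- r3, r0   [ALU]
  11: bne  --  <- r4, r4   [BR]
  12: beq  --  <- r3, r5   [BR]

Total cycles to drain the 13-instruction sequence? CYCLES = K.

CYCLES = 9

c0: i0 mul.MUL  WAW r5
c1: i1 ld.MEM  no-port MEM/MEM
c2: i2 st.MEM  no-port MEM/BR
c3: i3 beq.BR  no-port BR/MEM
c4: i4&i5 ld.MEM+mul.MUL  2-wide
c5: i6&i7 or.ALU+st.MEM  2-wide
c6: i8&i9 mulh.MUL+sub.ALU  2-wide
c7: i10&i11 sll.ALU+bne.BR  2-wide
c8: i12 beq.BR  tail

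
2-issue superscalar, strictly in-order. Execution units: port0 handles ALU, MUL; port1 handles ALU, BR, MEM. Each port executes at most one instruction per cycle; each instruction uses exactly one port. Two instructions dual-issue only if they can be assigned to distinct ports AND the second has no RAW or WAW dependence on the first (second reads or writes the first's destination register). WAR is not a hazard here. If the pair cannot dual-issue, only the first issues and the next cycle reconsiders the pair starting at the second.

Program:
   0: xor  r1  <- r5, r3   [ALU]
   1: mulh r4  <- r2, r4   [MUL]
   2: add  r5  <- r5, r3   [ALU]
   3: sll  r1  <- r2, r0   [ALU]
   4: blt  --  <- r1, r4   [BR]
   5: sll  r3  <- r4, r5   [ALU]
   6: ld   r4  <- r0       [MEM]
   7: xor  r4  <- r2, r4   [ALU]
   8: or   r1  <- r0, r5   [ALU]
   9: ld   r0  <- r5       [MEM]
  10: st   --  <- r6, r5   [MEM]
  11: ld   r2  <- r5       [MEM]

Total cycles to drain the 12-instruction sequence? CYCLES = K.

0. xor.ALU/mulh.MUL @i0&i1  | pair
1. add.ALU/sll.ALU @i2&i3  | pair
2. blt.BR/sll.ALU @i4&i5  | pair
3. ld.MEM @i6  | RAW+WAW r4
4. xor.ALU/or.ALU @i7&i8  | pair
5. ld.MEM @i9  | no-port MEM/MEM
6. st.MEM @i10  | no-port MEM/MEM
7. ld.MEM @i11  | tail

CYCLES = 8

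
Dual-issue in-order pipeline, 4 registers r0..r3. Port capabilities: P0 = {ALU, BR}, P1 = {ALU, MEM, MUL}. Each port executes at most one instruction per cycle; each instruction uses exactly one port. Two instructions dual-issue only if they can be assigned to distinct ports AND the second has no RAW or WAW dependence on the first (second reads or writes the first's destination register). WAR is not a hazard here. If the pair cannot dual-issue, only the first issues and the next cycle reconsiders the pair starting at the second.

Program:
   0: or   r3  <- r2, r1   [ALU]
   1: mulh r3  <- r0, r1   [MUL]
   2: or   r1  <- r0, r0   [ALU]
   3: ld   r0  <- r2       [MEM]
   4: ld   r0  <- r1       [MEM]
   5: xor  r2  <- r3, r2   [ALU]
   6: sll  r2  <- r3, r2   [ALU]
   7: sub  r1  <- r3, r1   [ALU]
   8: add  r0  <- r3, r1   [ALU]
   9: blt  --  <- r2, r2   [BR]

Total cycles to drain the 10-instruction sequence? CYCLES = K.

[0] i0  or  -- WAW r3
[1] i1&i2  mulh+or  -- pair
[2] i3  ld  -- no-port MEM/MEM
[3] i4&i5  ld+xor  -- pair
[4] i6&i7  sll+sub  -- pair
[5] i8&i9  add+blt  -- pair

CYCLES = 6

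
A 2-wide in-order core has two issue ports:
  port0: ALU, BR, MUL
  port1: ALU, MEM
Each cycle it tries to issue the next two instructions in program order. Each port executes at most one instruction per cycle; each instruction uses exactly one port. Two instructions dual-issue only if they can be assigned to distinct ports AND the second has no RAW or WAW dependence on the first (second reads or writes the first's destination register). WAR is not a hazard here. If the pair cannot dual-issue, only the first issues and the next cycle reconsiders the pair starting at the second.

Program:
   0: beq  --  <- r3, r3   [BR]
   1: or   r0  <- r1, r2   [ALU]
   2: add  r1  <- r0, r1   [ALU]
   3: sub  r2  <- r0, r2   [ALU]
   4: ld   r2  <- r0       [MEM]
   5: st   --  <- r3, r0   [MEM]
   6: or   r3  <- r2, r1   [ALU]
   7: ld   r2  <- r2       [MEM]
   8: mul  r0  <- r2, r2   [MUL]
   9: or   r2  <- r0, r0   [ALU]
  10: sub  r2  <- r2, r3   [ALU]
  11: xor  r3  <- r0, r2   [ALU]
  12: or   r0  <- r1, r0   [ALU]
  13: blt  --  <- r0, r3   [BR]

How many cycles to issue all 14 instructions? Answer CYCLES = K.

c0: i0/i1 beq or  2-wide
c1: i2/i3 add sub  2-wide
c2: i4 ld  no-port MEM/MEM
c3: i5/i6 st or  2-wide
c4: i7 ld  RAW r2
c5: i8 mul  RAW r0
c6: i9 or  RAW+WAW r2
c7: i10 sub  RAW r2
c8: i11/i12 xor or  2-wide
c9: i13 blt  tail

CYCLES = 10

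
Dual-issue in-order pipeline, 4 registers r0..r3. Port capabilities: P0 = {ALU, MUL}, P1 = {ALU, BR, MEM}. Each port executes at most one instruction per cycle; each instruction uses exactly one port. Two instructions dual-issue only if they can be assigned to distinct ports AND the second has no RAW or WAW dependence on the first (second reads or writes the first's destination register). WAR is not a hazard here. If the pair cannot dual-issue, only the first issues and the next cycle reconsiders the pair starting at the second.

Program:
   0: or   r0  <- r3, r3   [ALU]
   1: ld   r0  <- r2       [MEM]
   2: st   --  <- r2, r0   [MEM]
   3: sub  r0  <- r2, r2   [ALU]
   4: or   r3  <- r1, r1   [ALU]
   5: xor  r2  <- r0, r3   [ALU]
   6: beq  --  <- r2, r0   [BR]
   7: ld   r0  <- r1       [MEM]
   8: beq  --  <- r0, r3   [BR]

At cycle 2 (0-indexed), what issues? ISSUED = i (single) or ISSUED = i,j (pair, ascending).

ISSUED = 2,3

[0] i0  or  -- WAW r0
[1] i1  ld  -- no-port MEM/MEM
[2] i2+i3  st sub  -- pair
[3] i4  or  -- RAW r3
[4] i5  xor  -- RAW r2
[5] i6  beq  -- no-port BR/MEM
[6] i7  ld  -- no-port MEM/BR
[7] i8  beq  -- tail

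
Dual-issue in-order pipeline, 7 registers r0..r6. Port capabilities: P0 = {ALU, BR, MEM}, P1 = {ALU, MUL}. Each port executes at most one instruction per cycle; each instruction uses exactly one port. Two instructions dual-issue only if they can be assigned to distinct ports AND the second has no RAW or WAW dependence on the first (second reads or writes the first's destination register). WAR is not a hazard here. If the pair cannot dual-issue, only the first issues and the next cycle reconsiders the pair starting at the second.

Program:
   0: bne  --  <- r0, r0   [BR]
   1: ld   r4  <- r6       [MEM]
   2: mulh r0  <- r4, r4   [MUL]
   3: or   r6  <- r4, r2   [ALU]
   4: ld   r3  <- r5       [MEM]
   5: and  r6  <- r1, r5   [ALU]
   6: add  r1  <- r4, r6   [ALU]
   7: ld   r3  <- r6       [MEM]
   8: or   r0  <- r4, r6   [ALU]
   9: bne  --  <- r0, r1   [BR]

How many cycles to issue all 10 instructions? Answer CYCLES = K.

CYCLES = 7

[0] i0  bne.BR  -- no-port BR/MEM
[1] i1  ld.MEM  -- RAW r4
[2] i2+i3  mulh.MUL+or.ALU  -- 2-wide
[3] i4+i5  ld.MEM+and.ALU  -- 2-wide
[4] i6+i7  add.ALU+ld.MEM  -- 2-wide
[5] i8  or.ALU  -- RAW r0
[6] i9  bne.BR  -- tail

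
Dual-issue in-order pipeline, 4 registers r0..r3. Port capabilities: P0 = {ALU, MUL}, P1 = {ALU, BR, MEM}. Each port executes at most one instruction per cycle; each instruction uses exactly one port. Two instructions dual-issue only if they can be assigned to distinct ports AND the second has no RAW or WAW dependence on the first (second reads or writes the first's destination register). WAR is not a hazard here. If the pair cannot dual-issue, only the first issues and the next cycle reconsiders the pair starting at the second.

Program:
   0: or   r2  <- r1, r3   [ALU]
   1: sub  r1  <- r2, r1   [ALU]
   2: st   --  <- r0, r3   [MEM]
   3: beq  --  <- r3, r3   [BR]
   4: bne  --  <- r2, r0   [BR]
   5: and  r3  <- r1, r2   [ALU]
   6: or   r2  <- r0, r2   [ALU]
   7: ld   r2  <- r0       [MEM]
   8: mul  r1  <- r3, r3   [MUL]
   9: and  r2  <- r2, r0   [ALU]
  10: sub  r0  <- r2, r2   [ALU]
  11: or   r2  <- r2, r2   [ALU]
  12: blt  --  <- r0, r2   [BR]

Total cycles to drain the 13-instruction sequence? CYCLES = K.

t=0 i0:or.ALU ; RAW r2
t=1 i1,i2:sub.ALU;st.MEM ; dual
t=2 i3:beq.BR ; no-port BR/BR
t=3 i4,i5:bne.BR;and.ALU ; dual
t=4 i6:or.ALU ; WAW r2
t=5 i7,i8:ld.MEM;mul.MUL ; dual
t=6 i9:and.ALU ; RAW r2
t=7 i10,i11:sub.ALU;or.ALU ; dual
t=8 i12:blt.BR ; tail

CYCLES = 9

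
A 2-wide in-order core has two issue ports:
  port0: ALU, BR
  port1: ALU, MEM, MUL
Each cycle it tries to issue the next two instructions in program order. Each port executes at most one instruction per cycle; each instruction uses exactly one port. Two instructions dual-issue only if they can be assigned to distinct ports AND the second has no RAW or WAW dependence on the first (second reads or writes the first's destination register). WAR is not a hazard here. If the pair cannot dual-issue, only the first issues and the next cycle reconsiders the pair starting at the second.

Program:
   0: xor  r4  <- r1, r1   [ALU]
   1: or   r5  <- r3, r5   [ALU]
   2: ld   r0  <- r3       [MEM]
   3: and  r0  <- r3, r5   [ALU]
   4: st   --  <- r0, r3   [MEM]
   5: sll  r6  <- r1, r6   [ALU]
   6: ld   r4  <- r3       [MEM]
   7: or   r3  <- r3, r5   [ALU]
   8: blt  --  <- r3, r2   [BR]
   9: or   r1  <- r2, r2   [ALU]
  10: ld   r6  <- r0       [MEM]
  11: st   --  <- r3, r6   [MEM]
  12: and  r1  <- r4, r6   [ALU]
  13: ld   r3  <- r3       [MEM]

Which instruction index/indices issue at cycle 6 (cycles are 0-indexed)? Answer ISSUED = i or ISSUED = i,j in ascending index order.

#0 head=0: xor.ALU or.ALU i0&i1 2-wide
#1 head=2: ld.MEM i2 WAW r0
#2 head=3: and.ALU i3 RAW r0
#3 head=4: st.MEM sll.ALU i4&i5 2-wide
#4 head=6: ld.MEM or.ALU i6&i7 2-wide
#5 head=8: blt.BR or.ALU i8&i9 2-wide
#6 head=10: ld.MEM i10 no-port MEM/MEM
#7 head=11: st.MEM and.ALU i11&i12 2-wide
#8 head=13: ld.MEM i13 tail

ISSUED = 10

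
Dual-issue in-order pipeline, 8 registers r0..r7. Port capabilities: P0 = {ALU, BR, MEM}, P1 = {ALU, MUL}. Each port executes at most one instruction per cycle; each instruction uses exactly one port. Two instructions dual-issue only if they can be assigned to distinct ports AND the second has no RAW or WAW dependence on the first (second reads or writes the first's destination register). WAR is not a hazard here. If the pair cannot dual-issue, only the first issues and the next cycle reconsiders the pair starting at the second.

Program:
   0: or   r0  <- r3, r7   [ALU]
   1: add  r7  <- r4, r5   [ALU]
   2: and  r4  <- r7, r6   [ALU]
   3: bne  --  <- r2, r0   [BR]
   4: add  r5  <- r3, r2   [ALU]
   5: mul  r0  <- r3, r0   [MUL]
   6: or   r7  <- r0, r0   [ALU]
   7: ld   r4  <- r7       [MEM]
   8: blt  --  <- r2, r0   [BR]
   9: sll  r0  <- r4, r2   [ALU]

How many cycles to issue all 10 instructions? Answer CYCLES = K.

c0: i0,i1 or.ALU;add.ALU  pair
c1: i2,i3 and.ALU;bne.BR  pair
c2: i4,i5 add.ALU;mul.MUL  pair
c3: i6 or.ALU  RAW r7
c4: i7 ld.MEM  no-port MEM/BR
c5: i8,i9 blt.BR;sll.ALU  pair

CYCLES = 6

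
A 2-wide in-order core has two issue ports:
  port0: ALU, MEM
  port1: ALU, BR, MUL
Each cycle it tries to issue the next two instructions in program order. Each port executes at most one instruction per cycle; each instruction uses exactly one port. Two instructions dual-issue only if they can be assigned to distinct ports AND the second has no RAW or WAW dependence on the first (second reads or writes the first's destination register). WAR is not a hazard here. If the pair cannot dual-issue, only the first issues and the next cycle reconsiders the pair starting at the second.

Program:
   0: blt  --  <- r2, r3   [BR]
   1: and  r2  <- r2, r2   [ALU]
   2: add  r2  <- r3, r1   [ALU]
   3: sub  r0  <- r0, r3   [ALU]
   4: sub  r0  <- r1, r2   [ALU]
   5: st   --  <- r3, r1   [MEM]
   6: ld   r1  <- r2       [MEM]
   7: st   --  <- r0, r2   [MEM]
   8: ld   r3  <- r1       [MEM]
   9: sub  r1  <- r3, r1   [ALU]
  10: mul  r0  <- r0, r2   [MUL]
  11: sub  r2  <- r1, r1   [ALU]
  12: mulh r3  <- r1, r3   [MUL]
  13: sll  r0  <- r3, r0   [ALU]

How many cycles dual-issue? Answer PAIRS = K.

t=0 i0+i1:blt and ; 2-wide
t=1 i2+i3:add sub ; 2-wide
t=2 i4+i5:sub st ; 2-wide
t=3 i6:ld ; no-port MEM/MEM
t=4 i7:st ; no-port MEM/MEM
t=5 i8:ld ; RAW r3
t=6 i9+i10:sub mul ; 2-wide
t=7 i11+i12:sub mulh ; 2-wide
t=8 i13:sll ; tail

PAIRS = 5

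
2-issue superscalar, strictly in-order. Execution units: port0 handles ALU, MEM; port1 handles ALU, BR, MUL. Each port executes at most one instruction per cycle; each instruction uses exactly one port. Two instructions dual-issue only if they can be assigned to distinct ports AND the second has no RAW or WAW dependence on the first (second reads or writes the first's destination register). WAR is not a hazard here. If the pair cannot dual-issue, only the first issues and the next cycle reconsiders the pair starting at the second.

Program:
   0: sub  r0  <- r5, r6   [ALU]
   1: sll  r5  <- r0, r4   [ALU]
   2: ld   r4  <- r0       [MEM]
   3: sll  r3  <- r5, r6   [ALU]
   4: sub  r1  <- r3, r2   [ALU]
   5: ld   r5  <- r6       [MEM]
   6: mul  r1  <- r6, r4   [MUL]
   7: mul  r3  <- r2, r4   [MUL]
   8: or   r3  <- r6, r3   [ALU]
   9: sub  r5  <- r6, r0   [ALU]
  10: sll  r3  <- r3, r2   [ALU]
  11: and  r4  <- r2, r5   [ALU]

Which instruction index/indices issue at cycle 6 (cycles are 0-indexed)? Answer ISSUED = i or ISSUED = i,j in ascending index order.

c0: i0 sub.ALU  RAW r0
c1: i1&i2 sll.ALU+ld.MEM  dual
c2: i3 sll.ALU  RAW r3
c3: i4&i5 sub.ALU+ld.MEM  dual
c4: i6 mul.MUL  no-port MUL/MUL
c5: i7 mul.MUL  RAW+WAW r3
c6: i8&i9 or.ALU+sub.ALU  dual
c7: i10&i11 sll.ALU+and.ALU  dual

ISSUED = 8,9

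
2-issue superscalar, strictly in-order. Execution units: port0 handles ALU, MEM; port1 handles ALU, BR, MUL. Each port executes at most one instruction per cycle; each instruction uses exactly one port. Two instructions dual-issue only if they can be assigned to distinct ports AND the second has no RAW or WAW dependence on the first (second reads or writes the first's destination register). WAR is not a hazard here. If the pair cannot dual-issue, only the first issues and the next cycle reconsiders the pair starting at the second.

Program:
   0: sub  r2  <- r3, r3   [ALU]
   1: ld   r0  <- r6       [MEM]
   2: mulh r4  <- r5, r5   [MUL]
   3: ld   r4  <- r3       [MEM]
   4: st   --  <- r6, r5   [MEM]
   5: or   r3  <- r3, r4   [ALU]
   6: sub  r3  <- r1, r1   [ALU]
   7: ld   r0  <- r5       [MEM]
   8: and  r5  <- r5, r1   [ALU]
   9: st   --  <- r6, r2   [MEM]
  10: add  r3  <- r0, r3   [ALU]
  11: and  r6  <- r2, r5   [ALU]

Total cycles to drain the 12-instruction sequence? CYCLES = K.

CYCLES = 7

  cy0 -> i0,i1 (sub.ALU;ld.MEM) dual
  cy1 -> i2 (mulh.MUL) WAW r4
  cy2 -> i3 (ld.MEM) no-port MEM/MEM
  cy3 -> i4,i5 (st.MEM;or.ALU) dual
  cy4 -> i6,i7 (sub.ALU;ld.MEM) dual
  cy5 -> i8,i9 (and.ALU;st.MEM) dual
  cy6 -> i10,i11 (add.ALU;and.ALU) dual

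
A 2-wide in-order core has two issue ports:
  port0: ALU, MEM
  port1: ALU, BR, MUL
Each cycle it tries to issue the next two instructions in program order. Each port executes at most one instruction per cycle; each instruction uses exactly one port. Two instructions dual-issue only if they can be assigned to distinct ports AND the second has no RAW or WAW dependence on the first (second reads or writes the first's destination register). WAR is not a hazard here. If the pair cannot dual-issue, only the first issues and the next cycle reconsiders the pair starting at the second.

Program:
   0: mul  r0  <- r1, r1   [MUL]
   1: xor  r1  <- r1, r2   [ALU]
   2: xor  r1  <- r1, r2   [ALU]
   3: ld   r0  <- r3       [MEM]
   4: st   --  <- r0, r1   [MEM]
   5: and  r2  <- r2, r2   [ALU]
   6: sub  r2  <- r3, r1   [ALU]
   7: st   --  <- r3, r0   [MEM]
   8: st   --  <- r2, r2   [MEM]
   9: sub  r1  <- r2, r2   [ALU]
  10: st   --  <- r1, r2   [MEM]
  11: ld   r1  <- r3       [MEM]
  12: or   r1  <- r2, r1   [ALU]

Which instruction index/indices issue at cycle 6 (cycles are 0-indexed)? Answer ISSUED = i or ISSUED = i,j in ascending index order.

  cy0 -> i0+i1 (mul+xor) dual
  cy1 -> i2+i3 (xor+ld) dual
  cy2 -> i4+i5 (st+and) dual
  cy3 -> i6+i7 (sub+st) dual
  cy4 -> i8+i9 (st+sub) dual
  cy5 -> i10 (st) no-port MEM/MEM
  cy6 -> i11 (ld) RAW+WAW r1
  cy7 -> i12 (or) tail

ISSUED = 11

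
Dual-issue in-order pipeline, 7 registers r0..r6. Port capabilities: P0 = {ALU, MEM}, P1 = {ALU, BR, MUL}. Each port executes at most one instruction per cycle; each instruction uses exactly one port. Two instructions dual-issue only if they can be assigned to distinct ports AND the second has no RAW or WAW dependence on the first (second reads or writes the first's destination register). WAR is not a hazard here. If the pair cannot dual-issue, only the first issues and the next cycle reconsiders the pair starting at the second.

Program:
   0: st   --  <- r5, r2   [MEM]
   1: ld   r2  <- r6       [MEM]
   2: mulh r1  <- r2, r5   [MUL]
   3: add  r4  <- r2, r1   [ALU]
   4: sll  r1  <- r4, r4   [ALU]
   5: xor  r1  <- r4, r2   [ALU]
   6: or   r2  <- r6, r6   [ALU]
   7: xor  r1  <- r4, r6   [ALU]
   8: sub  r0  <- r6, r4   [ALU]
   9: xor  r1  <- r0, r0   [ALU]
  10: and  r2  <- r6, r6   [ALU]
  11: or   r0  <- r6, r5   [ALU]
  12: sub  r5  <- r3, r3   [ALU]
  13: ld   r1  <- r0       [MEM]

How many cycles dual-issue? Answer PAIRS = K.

PAIRS = 4

#0 head=0: st i0 no-port MEM/MEM
#1 head=1: ld i1 RAW r2
#2 head=2: mulh i2 RAW r1
#3 head=3: add i3 RAW r4
#4 head=4: sll i4 WAW r1
#5 head=5: xor/or i5/i6 pair
#6 head=7: xor/sub i7/i8 pair
#7 head=9: xor/and i9/i10 pair
#8 head=11: or/sub i11/i12 pair
#9 head=13: ld i13 tail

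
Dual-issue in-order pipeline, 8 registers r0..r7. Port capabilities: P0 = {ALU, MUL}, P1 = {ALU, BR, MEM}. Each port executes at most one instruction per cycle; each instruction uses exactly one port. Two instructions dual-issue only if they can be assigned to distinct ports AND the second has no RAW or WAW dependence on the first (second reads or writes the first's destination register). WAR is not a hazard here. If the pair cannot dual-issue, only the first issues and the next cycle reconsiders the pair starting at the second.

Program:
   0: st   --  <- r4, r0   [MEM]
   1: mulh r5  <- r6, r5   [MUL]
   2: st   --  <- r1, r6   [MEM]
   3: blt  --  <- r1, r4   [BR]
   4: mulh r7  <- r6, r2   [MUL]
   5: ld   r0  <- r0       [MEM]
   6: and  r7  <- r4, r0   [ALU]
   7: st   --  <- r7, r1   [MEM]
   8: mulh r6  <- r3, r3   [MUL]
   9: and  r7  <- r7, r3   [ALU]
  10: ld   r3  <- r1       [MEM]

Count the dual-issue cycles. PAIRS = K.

c0: i0/i1 st.MEM mulh.MUL  2-wide
c1: i2 st.MEM  no-port MEM/BR
c2: i3/i4 blt.BR mulh.MUL  2-wide
c3: i5 ld.MEM  RAW r0
c4: i6 and.ALU  RAW r7
c5: i7/i8 st.MEM mulh.MUL  2-wide
c6: i9/i10 and.ALU ld.MEM  2-wide

PAIRS = 4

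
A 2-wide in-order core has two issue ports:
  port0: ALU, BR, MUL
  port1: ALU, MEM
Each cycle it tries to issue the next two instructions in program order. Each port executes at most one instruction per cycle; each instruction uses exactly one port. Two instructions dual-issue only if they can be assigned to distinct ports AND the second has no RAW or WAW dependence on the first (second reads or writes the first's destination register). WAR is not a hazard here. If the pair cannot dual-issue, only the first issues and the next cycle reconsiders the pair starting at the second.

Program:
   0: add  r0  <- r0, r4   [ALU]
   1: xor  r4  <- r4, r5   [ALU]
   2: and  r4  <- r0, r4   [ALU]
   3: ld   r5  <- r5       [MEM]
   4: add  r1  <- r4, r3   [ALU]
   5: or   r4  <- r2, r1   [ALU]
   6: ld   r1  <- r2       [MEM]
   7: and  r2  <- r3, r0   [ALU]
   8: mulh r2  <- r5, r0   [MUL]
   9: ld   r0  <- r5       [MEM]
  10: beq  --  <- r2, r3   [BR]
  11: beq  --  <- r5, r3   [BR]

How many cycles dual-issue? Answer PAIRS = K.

c0: i0+i1 add.ALU+xor.ALU  dual
c1: i2+i3 and.ALU+ld.MEM  dual
c2: i4 add.ALU  RAW r1
c3: i5+i6 or.ALU+ld.MEM  dual
c4: i7 and.ALU  WAW r2
c5: i8+i9 mulh.MUL+ld.MEM  dual
c6: i10 beq.BR  no-port BR/BR
c7: i11 beq.BR  tail

PAIRS = 4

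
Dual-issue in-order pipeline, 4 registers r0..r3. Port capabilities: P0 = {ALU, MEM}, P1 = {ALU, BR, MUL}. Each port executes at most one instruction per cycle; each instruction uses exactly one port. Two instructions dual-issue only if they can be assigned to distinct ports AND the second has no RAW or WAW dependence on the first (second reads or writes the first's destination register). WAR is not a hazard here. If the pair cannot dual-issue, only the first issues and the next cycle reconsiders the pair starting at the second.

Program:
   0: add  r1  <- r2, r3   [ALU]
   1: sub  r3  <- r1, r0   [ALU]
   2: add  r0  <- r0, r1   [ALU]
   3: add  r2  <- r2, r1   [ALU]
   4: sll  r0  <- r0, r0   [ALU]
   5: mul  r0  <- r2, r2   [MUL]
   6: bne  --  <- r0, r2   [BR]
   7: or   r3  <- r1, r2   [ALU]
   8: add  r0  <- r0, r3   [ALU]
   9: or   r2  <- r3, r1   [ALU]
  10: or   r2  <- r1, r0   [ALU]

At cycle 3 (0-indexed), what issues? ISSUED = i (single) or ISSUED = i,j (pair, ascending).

c0: i0 add.ALU  RAW r1
c1: i1+i2 sub.ALU;add.ALU  2-wide
c2: i3+i4 add.ALU;sll.ALU  2-wide
c3: i5 mul.MUL  no-port MUL/BR
c4: i6+i7 bne.BR;or.ALU  2-wide
c5: i8+i9 add.ALU;or.ALU  2-wide
c6: i10 or.ALU  tail

ISSUED = 5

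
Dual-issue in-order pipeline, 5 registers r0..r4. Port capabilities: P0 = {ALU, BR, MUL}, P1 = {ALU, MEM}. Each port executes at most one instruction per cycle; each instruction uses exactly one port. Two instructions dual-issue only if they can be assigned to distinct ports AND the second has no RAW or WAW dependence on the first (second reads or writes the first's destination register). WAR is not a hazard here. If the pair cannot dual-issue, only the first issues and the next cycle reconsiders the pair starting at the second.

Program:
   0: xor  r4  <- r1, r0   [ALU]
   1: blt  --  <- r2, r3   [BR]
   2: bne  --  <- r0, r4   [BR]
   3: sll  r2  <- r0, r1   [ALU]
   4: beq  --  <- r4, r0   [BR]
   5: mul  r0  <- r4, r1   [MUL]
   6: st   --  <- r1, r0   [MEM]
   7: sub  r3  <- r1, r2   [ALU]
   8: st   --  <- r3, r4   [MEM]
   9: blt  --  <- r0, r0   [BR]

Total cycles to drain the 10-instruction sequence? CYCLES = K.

CYCLES = 6

t=0 i0/i1:xor+blt ; pair
t=1 i2/i3:bne+sll ; pair
t=2 i4:beq ; no-port BR/MUL
t=3 i5:mul ; RAW r0
t=4 i6/i7:st+sub ; pair
t=5 i8/i9:st+blt ; pair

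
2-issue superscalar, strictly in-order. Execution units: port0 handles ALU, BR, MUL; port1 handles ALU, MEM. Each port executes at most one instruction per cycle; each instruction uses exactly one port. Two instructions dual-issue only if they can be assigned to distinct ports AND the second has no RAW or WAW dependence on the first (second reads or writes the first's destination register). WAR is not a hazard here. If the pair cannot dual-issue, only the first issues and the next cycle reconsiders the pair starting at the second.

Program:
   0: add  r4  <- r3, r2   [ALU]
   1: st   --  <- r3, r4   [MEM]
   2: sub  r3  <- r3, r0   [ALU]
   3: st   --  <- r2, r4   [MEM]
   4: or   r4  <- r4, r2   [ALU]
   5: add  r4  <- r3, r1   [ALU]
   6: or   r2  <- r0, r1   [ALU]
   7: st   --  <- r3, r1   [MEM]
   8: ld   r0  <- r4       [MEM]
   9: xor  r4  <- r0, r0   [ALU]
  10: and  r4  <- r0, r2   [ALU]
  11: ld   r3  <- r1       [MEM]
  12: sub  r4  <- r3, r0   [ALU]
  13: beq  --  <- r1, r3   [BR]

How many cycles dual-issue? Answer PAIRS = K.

PAIRS = 5

t=0 i0:add ; RAW r4
t=1 i1&i2:st+sub ; 2-wide
t=2 i3&i4:st+or ; 2-wide
t=3 i5&i6:add+or ; 2-wide
t=4 i7:st ; no-port MEM/MEM
t=5 i8:ld ; RAW r0
t=6 i9:xor ; WAW r4
t=7 i10&i11:and+ld ; 2-wide
t=8 i12&i13:sub+beq ; 2-wide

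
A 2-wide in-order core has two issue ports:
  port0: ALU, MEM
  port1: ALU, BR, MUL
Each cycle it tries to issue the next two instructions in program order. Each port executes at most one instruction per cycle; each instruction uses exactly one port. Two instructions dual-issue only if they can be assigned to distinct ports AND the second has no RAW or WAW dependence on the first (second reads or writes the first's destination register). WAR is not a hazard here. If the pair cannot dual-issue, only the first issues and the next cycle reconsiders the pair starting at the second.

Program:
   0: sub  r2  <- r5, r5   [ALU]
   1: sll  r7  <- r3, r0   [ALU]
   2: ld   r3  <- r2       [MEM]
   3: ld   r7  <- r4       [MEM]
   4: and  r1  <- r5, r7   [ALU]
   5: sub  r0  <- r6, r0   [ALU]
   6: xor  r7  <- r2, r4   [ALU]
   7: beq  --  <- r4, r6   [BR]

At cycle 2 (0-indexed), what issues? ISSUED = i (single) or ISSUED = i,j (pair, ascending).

#0 head=0: sub+sll i0/i1 pair
#1 head=2: ld i2 no-port MEM/MEM
#2 head=3: ld i3 RAW r7
#3 head=4: and+sub i4/i5 pair
#4 head=6: xor+beq i6/i7 pair

ISSUED = 3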